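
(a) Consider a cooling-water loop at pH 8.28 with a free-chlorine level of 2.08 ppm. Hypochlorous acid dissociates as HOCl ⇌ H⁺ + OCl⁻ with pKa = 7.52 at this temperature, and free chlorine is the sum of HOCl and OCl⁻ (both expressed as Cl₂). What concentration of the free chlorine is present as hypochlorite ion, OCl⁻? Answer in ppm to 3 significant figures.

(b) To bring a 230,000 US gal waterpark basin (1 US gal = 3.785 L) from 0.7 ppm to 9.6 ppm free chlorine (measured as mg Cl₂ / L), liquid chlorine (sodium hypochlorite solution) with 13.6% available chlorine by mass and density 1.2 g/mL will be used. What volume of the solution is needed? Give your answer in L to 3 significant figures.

(a) 1.77 ppm; (b) 47.5 L

(a) [OCl⁻]/[HOCl] = 10^(pH − pKa) = 10^(8.28 − 7.52) = 10^0.76 = 5.754.
(a) Fraction as HOCl = 1 / (1 + 5.754) = 0.1481.
(a) OCl⁻ = (1 − 0.1481) × 2.08 ppm = 1.772 ppm.

(b) Volume: 230,000 US gal × 3.785 L/gal = 870,550 L.
(b) Chlorine deficit: 9.6 − 0.7 = 8.9 ppm = 8.9 mg/L as Cl₂.
(b) Cl₂ equivalent needed: 8.9 mg/L × 870,550 L = 7,748,000 mg = 7748 g.
(b) Product at 13.6% available chlorine: 7748 / 0.136 = 56,970 g.
(b) Volume at density 1.2 g/mL: 56,970 g ÷ 1.2 g/mL = 47,470 mL.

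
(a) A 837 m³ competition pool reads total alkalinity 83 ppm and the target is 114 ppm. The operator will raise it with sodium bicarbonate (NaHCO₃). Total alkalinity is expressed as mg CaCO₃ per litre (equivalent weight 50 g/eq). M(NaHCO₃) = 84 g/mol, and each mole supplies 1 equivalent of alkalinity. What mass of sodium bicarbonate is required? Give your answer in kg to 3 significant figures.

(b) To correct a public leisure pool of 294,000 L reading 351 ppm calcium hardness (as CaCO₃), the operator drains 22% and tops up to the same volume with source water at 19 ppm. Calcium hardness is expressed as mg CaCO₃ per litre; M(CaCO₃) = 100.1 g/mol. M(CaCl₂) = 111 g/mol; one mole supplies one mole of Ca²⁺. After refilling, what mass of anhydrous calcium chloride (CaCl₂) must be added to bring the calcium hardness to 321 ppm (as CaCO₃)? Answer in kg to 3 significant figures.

(a) Volume: 837 m³ = 837,000 L.
(a) Alkalinity to add: (114 − 83) = 31 mg/L as CaCO₃ × 837,000 L = 25,950 g as CaCO₃.
(a) Equivalents: 25,950 g ÷ 50 g/eq = 518.9 eq.
(a) NaHCO₃ supplies 1 eq per mole → 518.9 mol.
(a) Mass: 518.9 mol × 84 g/mol = 43,590 g.

(b) After draining 22% and refilling: 351 × 0.78 + 19 × 0.22 = 277.96 ppm.
(b) Deficit to target: 321 − 277.96 = 43.04 mg/L.
(b) As CaCO₃: 43.04 mg/L × 294,000 L = 12,650 g; ÷ 100.1 = 126.4 mol Ca²⁺.
(b) Mass: 126.4 × 111 = 14,030 g.

(a) 43.6 kg; (b) 14.0 kg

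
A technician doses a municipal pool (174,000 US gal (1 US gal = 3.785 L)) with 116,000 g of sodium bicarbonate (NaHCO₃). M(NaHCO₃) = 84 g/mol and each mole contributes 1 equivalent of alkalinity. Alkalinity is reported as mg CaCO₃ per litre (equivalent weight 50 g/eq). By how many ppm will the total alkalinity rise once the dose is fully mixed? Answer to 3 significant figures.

105 ppm

Volume: 174,000 US gal × 3.785 L/gal = 658,590 L.
Moles of NaHCO₃: 116,000 g ÷ 84 g/mol = 1381 mol → 1381 eq of alkalinity.
As CaCO₃: 1381 eq × 50 g/eq = 69,050 g.
Rise: 69,050 g / 658,590 L × 1000 = 104.8 mg/L.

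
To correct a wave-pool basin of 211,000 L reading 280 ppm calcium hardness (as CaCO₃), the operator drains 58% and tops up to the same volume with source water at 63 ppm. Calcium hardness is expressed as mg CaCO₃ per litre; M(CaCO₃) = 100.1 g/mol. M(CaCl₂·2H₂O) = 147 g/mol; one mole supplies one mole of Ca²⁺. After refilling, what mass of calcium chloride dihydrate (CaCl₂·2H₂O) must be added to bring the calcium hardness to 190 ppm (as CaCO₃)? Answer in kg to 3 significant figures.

After draining 58% and refilling: 280 × 0.42 + 63 × 0.58 = 154.14 ppm.
Deficit to target: 190 − 154.14 = 35.86 mg/L.
As CaCO₃: 35.86 mg/L × 211,000 L = 7566 g; ÷ 100.1 = 75.59 mol Ca²⁺.
Mass: 75.59 × 147 = 11,110 g.

11.1 kg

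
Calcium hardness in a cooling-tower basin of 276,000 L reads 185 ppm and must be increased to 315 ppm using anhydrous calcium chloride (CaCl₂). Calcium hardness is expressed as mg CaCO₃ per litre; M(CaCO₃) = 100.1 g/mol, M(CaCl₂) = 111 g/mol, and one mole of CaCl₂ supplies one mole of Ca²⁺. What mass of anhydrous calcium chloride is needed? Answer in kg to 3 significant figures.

39.8 kg

Hardness to add: (315 − 185) = 130 mg/L as CaCO₃ × 276,000 L = 35,880 g as CaCO₃.
Moles of Ca²⁺ (1 mol Ca²⁺ ≡ 1 mol CaCO₃): 35,880 / 100.1 g/mol = 358.4 mol.
Mass of CaCl₂: 358.4 × 111 = 39,790 g.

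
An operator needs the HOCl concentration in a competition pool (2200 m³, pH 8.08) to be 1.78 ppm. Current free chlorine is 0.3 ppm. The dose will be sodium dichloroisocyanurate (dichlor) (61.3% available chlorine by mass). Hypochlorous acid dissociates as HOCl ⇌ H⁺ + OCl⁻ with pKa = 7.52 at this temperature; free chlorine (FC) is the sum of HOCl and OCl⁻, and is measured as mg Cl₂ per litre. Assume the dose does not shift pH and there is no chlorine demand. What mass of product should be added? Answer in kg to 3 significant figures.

28.5 kg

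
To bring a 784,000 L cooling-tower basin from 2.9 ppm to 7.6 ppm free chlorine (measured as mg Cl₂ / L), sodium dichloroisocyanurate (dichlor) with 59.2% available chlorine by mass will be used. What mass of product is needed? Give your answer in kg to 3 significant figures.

Chlorine deficit: 7.6 − 2.9 = 4.7 ppm = 4.7 mg/L as Cl₂.
Cl₂ equivalent needed: 4.7 mg/L × 784,000 L = 3,685,000 mg = 3685 g.
Product at 59.2% available chlorine: 3685 / 0.592 = 6224 g.

6.22 kg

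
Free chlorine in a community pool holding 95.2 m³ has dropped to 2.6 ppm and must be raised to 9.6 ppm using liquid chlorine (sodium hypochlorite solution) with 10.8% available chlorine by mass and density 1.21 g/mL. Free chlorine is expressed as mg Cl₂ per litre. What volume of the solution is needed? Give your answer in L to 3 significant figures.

Volume: 95.2 m³ = 95,200 L.
Chlorine deficit: 9.6 − 2.6 = 7 ppm = 7 mg/L as Cl₂.
Cl₂ equivalent needed: 7 mg/L × 95,200 L = 666,400 mg = 666.4 g.
Product at 10.8% available chlorine: 666.4 / 0.108 = 6170 g.
Volume at density 1.21 g/mL: 6170 g ÷ 1.21 g/mL = 5099 mL.

5.10 L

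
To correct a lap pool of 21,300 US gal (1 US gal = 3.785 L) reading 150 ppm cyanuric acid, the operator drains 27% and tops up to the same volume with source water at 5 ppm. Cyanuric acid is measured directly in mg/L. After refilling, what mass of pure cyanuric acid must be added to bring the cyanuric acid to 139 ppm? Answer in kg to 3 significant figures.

Volume: 21,300 US gal × 3.785 L/gal = 80,620 L.
After draining 27% and refilling: 150 × 0.73 + 5 × 0.27 = 110.85 ppm.
Deficit to target: 139 − 110.85 = 28.15 mg/L.
Mass: 28.15 mg/L × 80,620 L = 2269 g cyanuric acid.

2.27 kg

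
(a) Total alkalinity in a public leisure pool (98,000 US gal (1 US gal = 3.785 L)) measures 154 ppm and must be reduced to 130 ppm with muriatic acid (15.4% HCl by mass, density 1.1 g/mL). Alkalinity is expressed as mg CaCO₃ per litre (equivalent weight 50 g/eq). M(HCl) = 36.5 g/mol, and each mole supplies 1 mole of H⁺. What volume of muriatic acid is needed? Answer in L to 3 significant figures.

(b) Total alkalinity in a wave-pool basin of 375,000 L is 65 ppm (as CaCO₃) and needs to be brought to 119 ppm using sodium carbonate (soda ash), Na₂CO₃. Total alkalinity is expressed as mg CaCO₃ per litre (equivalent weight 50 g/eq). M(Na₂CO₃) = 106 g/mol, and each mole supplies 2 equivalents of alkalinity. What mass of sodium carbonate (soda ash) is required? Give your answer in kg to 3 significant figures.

(a) Volume: 98,000 US gal × 3.785 L/gal = 370,930 L.
(a) Alkalinity to neutralize: (154 − 130) = 24 mg/L as CaCO₃ × 370,930 L = 8902 g as CaCO₃.
(a) Equivalents of H⁺ required: 8902 ÷ 50 g/eq = 178 eq = 178 mol HCl.
(a) Mass of HCl: 178 × 36.5 = 6499 g.
(a) Mass of 15.4% solution: 6499 / 0.154 = 42,200 g.
(a) Volume: 42,200 g ÷ 1.1 g/mL = 38,360 mL.

(b) Alkalinity to add: (119 − 65) = 54 mg/L as CaCO₃ × 375,000 L = 20,250 g as CaCO₃.
(b) Equivalents: 20,250 g ÷ 50 g/eq = 405 eq.
(b) Each mole of Na₂CO₃ supplies 2 eq, so 405 / 2 = 202.5 mol.
(b) Mass: 202.5 mol × 106 g/mol = 21,460 g.

(a) 38.4 L; (b) 21.5 kg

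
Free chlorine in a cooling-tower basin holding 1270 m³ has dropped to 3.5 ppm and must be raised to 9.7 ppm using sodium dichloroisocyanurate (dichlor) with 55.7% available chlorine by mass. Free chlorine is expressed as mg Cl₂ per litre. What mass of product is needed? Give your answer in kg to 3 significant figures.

14.1 kg

Volume: 1270 m³ = 1,270,000 L.
Chlorine deficit: 9.7 − 3.5 = 6.2 ppm = 6.2 mg/L as Cl₂.
Cl₂ equivalent needed: 6.2 mg/L × 1,270,000 L = 7,874,000 mg = 7874 g.
Product at 55.7% available chlorine: 7874 / 0.557 = 14,140 g.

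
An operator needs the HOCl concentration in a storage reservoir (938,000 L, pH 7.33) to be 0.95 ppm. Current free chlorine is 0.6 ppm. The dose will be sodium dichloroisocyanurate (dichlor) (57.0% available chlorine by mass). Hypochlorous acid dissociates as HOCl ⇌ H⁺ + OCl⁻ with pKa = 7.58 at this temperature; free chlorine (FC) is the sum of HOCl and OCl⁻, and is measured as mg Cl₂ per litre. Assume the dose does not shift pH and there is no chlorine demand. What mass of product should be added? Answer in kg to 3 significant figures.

[OCl⁻]/[HOCl] = 10^(pH − pKa) = 10^(7.33 − 7.58) = 0.5623; fraction as HOCl = 1/(1 + 0.5623) = 0.6401.
Free chlorine required for 0.95 ppm HOCl: 0.95 / 0.6401 = 1.484 ppm.
FC to add: 1.484 − 0.6 = 0.8842 mg/L as Cl₂.
Cl₂ equivalent: 0.8842 mg/L × 938,000 L = 829.4 g.
Product at 57.0% available Cl: 829.4 / 0.57 = 1455 g.

1.46 kg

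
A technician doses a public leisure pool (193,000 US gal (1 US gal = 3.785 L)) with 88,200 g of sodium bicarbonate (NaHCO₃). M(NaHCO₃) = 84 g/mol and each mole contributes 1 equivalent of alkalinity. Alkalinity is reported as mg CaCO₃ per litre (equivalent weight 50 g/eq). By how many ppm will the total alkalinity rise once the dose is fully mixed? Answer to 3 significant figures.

71.9 ppm

Volume: 193,000 US gal × 3.785 L/gal = 730,505 L.
Moles of NaHCO₃: 88,200 g ÷ 84 g/mol = 1050 mol → 1050 eq of alkalinity.
As CaCO₃: 1050 eq × 50 g/eq = 52,500 g.
Rise: 52,500 g / 730,505 L × 1000 = 71.87 mg/L.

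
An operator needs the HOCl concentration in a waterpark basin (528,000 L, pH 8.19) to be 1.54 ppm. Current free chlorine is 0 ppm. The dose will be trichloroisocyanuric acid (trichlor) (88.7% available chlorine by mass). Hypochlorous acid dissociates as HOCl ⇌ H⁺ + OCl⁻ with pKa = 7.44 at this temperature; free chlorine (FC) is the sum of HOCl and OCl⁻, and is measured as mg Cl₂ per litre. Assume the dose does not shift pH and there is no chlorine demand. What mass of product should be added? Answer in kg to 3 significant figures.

[OCl⁻]/[HOCl] = 10^(pH − pKa) = 10^(8.19 − 7.44) = 5.623; fraction as HOCl = 1/(1 + 5.623) = 0.151.
Free chlorine required for 1.54 ppm HOCl: 1.54 / 0.151 = 10.2 ppm.
FC to add: 10.2 − 0 = 10.2 mg/L as Cl₂.
Cl₂ equivalent: 10.2 mg/L × 528,000 L = 5386 g.
Product at 88.7% available Cl: 5386 / 0.887 = 6072 g.

6.07 kg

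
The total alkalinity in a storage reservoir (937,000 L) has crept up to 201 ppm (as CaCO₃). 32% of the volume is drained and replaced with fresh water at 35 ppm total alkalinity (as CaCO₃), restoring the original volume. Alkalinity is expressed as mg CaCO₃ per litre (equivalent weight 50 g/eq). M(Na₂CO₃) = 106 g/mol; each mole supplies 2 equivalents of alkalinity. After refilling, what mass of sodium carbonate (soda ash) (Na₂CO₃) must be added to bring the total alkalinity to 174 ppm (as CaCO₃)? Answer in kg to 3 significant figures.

25.9 kg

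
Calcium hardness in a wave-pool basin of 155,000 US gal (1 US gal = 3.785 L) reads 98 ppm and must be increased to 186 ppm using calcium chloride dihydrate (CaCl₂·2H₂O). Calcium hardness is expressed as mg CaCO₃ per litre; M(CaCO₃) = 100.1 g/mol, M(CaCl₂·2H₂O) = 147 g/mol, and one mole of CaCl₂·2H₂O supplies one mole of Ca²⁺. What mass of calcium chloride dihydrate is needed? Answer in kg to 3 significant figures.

75.8 kg

Volume: 155,000 US gal × 3.785 L/gal = 586,675 L.
Hardness to add: (186 − 98) = 88 mg/L as CaCO₃ × 586,675 L = 51,630 g as CaCO₃.
Moles of Ca²⁺ (1 mol Ca²⁺ ≡ 1 mol CaCO₃): 51,630 / 100.1 g/mol = 515.8 mol.
Mass of CaCl₂·2H₂O: 515.8 × 147 = 75,820 g.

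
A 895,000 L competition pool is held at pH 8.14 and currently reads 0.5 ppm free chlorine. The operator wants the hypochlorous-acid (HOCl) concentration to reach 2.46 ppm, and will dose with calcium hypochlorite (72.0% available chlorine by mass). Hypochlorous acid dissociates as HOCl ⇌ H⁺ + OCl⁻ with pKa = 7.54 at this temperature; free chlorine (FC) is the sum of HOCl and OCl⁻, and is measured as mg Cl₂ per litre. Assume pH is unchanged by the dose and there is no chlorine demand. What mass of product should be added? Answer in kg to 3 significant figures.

[OCl⁻]/[HOCl] = 10^(pH − pKa) = 10^(8.14 − 7.54) = 3.981; fraction as HOCl = 1/(1 + 3.981) = 0.2008.
Free chlorine required for 2.46 ppm HOCl: 2.46 / 0.2008 = 12.25 ppm.
FC to add: 12.25 − 0.5 = 11.75 mg/L as Cl₂.
Cl₂ equivalent: 11.75 mg/L × 895,000 L = 10,520 g.
Product at 72.0% available Cl: 10,520 / 0.72 = 14,610 g.

14.6 kg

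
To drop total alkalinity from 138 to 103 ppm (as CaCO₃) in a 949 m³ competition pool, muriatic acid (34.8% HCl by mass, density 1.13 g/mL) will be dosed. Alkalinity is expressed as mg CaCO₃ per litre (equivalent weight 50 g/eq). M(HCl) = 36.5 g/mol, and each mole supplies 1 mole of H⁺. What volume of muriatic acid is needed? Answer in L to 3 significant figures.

Volume: 949 m³ = 949,000 L.
Alkalinity to neutralize: (138 − 103) = 35 mg/L as CaCO₃ × 949,000 L = 33,220 g as CaCO₃.
Equivalents of H⁺ required: 33,220 ÷ 50 g/eq = 664.3 eq = 664.3 mol HCl.
Mass of HCl: 664.3 × 36.5 = 24,250 g.
Mass of 34.8% solution: 24,250 / 0.348 = 69,680 g.
Volume: 69,680 g ÷ 1.13 g/mL = 61,660 mL.

61.7 L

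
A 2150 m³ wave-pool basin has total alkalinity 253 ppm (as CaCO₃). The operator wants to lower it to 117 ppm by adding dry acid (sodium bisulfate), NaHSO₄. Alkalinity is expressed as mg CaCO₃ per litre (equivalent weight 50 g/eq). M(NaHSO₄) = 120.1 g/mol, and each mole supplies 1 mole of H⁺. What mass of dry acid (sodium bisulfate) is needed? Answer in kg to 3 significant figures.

702 kg

Volume: 2150 m³ = 2,150,000 L.
Alkalinity to neutralize: (253 − 117) = 136 mg/L as CaCO₃ × 2,150,000 L = 292,400 g as CaCO₃.
Equivalents of H⁺ required: 292,400 ÷ 50 g/eq = 5848 eq = 5848 mol NaHSO₄.
Mass of NaHSO₄: 5848 × 120.1 = 702,300 g.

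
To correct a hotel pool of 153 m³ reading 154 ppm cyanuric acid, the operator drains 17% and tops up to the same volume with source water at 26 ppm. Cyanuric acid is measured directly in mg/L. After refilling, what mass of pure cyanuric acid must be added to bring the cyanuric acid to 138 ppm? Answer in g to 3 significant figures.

Volume: 153 m³ = 153,000 L.
After draining 17% and refilling: 154 × 0.83 + 26 × 0.17 = 132.24 ppm.
Deficit to target: 138 − 132.24 = 5.76 mg/L.
Mass: 5.76 mg/L × 153,000 L = 881.3 g cyanuric acid.

881 g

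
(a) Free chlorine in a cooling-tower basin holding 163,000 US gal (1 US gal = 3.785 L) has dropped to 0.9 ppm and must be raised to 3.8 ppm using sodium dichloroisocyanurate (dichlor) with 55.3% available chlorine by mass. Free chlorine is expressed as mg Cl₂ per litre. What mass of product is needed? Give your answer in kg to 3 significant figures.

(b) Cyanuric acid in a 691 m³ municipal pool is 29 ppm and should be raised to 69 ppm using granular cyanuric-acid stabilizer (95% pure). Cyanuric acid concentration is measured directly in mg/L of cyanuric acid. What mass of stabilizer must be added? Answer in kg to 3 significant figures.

(a) Volume: 163,000 US gal × 3.785 L/gal = 616,955 L.
(a) Chlorine deficit: 3.8 − 0.9 = 2.9 ppm = 2.9 mg/L as Cl₂.
(a) Cl₂ equivalent needed: 2.9 mg/L × 616,955 L = 1,789,000 mg = 1789 g.
(a) Product at 55.3% available chlorine: 1789 / 0.553 = 3235 g.

(b) Volume: 691 m³ = 691,000 L.
(b) CYA to add: (69 − 29) = 40 mg/L × 691,000 L = 27,640 g cyanuric acid.
(b) At 95% purity: 27,640 / 0.95 = 29,090 g product.

(a) 3.24 kg; (b) 29.1 kg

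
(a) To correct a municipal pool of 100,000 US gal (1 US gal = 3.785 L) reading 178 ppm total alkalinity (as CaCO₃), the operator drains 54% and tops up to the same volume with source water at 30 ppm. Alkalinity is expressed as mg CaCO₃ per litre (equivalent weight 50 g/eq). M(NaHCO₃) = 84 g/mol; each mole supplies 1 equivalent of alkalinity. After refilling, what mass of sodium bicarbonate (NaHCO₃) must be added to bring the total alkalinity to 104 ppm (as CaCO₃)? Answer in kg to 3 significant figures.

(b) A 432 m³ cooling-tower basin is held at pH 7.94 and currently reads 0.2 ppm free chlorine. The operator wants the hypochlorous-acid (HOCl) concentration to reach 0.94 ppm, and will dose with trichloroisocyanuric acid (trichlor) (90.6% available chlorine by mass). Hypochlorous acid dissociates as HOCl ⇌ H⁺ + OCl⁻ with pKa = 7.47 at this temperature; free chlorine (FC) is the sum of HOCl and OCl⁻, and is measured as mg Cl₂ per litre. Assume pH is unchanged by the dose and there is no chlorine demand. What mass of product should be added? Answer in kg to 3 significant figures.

(a) 3.76 kg; (b) 1.68 kg

(a) Volume: 100,000 US gal × 3.785 L/gal = 378,500 L.
(a) After draining 54% and refilling: 178 × 0.46 + 30 × 0.54 = 98.08 ppm.
(a) Deficit to target: 104 − 98.08 = 5.92 mg/L.
(a) As CaCO₃: 5.92 mg/L × 378,500 L = 2241 g; ÷ 50 g/eq ÷ 1 = 44.81 mol NaHCO₃.
(a) Mass: 44.81 × 84 = 3764 g.

(b) Volume: 432 m³ = 432,000 L.
(b) [OCl⁻]/[HOCl] = 10^(pH − pKa) = 10^(7.94 − 7.47) = 2.951; fraction as HOCl = 1/(1 + 2.951) = 0.2531.
(b) Free chlorine required for 0.94 ppm HOCl: 0.94 / 0.2531 = 3.714 ppm.
(b) FC to add: 3.714 − 0.2 = 3.514 mg/L as Cl₂.
(b) Cl₂ equivalent: 3.514 mg/L × 432,000 L = 1518 g.
(b) Product at 90.6% available Cl: 1518 / 0.906 = 1676 g.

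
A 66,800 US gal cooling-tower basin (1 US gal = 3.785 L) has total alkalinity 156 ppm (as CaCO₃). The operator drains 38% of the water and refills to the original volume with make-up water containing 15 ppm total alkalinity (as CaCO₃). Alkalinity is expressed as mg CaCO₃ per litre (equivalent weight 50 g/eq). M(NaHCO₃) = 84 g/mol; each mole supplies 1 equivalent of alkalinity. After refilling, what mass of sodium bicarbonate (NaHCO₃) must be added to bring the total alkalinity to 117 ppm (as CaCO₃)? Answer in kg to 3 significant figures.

6.19 kg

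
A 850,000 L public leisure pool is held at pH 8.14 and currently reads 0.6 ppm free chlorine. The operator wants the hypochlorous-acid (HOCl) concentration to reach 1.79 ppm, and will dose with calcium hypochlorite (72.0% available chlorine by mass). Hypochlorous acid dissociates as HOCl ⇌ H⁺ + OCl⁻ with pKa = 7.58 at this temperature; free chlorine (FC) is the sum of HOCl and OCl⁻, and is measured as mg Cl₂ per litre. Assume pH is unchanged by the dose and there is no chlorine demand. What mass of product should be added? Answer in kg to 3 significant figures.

[OCl⁻]/[HOCl] = 10^(pH − pKa) = 10^(8.14 − 7.58) = 3.631; fraction as HOCl = 1/(1 + 3.631) = 0.2159.
Free chlorine required for 1.79 ppm HOCl: 1.79 / 0.2159 = 8.289 ppm.
FC to add: 8.289 − 0.6 = 7.689 mg/L as Cl₂.
Cl₂ equivalent: 7.689 mg/L × 850,000 L = 6536 g.
Product at 72.0% available Cl: 6536 / 0.72 = 9077 g.

9.08 kg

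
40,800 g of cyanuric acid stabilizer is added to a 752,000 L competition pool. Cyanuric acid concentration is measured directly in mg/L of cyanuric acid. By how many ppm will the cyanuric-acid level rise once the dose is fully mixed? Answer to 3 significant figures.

Rise: 40,800 g / 752,000 L × 1000 = 54.26 mg/L.

54.3 ppm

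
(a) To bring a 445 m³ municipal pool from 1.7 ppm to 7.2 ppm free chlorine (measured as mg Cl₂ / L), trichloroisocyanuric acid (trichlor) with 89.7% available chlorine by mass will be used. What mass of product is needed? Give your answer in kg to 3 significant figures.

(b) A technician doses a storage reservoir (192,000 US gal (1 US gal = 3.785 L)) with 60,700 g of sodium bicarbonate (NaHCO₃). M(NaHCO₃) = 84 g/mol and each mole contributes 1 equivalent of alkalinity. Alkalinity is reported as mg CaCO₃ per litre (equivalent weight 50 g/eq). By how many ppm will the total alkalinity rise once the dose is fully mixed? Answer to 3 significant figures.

(a) Volume: 445 m³ = 445,000 L.
(a) Chlorine deficit: 7.2 − 1.7 = 5.5 ppm = 5.5 mg/L as Cl₂.
(a) Cl₂ equivalent needed: 5.5 mg/L × 445,000 L = 2,448,000 mg = 2448 g.
(a) Product at 89.7% available chlorine: 2448 / 0.897 = 2729 g.

(b) Volume: 192,000 US gal × 3.785 L/gal = 726,720 L.
(b) Moles of NaHCO₃: 60,700 g ÷ 84 g/mol = 722.6 mol → 722.6 eq of alkalinity.
(b) As CaCO₃: 722.6 eq × 50 g/eq = 36,130 g.
(b) Rise: 36,130 g / 726,720 L × 1000 = 49.72 mg/L.

(a) 2.73 kg; (b) 49.7 ppm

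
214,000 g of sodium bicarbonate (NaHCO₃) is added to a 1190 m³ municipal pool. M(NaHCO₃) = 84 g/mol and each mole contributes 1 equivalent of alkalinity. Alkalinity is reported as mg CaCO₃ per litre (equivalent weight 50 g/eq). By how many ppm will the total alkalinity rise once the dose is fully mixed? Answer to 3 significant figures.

107 ppm

Volume: 1190 m³ = 1,190,000 L.
Moles of NaHCO₃: 214,000 g ÷ 84 g/mol = 2548 mol → 2548 eq of alkalinity.
As CaCO₃: 2548 eq × 50 g/eq = 127,400 g.
Rise: 127,400 g / 1,190,000 L × 1000 = 107 mg/L.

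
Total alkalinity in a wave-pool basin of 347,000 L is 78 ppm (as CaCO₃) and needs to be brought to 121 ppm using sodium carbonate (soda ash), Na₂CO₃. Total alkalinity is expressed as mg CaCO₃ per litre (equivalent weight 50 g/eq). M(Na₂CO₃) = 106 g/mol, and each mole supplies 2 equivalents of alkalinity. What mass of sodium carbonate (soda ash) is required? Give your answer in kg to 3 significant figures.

15.8 kg

Alkalinity to add: (121 − 78) = 43 mg/L as CaCO₃ × 347,000 L = 14,920 g as CaCO₃.
Equivalents: 14,920 g ÷ 50 g/eq = 298.4 eq.
Each mole of Na₂CO₃ supplies 2 eq, so 298.4 / 2 = 149.2 mol.
Mass: 149.2 mol × 106 g/mol = 15,820 g.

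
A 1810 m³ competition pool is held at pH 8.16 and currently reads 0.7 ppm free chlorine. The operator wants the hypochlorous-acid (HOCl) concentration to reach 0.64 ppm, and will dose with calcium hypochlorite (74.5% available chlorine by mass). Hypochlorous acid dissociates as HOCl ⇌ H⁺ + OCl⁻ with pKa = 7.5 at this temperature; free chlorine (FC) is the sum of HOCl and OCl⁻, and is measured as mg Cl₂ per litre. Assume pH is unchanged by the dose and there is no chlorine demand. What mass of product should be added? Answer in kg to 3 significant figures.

Volume: 1810 m³ = 1,810,000 L.
[OCl⁻]/[HOCl] = 10^(pH − pKa) = 10^(8.16 − 7.5) = 4.571; fraction as HOCl = 1/(1 + 4.571) = 0.1795.
Free chlorine required for 0.64 ppm HOCl: 0.64 / 0.1795 = 3.565 ppm.
FC to add: 3.565 − 0.7 = 2.865 mg/L as Cl₂.
Cl₂ equivalent: 2.865 mg/L × 1,810,000 L = 5186 g.
Product at 74.5% available Cl: 5186 / 0.745 = 6961 g.

6.96 kg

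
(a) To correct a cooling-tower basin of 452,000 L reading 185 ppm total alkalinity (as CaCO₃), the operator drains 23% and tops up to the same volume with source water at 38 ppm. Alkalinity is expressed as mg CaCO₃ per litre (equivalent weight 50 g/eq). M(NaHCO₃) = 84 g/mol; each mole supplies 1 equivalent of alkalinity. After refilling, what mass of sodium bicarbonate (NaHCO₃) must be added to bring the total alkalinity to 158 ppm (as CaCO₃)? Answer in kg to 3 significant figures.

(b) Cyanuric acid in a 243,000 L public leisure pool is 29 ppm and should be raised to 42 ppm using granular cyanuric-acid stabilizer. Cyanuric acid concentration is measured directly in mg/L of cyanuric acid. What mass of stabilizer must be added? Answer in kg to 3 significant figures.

(a) 5.17 kg; (b) 3.16 kg

(a) After draining 23% and refilling: 185 × 0.77 + 38 × 0.23 = 151.19 ppm.
(a) Deficit to target: 158 − 151.19 = 6.81 mg/L.
(a) As CaCO₃: 6.81 mg/L × 452,000 L = 3078 g; ÷ 50 g/eq ÷ 1 = 61.56 mol NaHCO₃.
(a) Mass: 61.56 × 84 = 5171 g.

(b) CYA to add: (42 − 29) = 13 mg/L × 243,000 L = 3159 g cyanuric acid.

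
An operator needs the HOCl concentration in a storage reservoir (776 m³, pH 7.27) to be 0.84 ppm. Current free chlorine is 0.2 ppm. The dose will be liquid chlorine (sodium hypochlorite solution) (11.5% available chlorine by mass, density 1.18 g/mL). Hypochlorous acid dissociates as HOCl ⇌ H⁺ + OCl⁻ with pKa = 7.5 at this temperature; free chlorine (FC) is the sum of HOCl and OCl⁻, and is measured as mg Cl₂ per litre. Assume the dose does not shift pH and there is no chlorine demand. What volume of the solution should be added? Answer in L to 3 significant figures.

6.49 L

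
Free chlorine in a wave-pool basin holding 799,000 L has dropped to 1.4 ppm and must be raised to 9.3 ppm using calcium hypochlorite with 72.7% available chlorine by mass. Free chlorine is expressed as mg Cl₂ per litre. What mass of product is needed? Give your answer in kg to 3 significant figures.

Chlorine deficit: 9.3 − 1.4 = 7.9 ppm = 7.9 mg/L as Cl₂.
Cl₂ equivalent needed: 7.9 mg/L × 799,000 L = 6,312,000 mg = 6312 g.
Product at 72.7% available chlorine: 6312 / 0.727 = 8682 g.

8.68 kg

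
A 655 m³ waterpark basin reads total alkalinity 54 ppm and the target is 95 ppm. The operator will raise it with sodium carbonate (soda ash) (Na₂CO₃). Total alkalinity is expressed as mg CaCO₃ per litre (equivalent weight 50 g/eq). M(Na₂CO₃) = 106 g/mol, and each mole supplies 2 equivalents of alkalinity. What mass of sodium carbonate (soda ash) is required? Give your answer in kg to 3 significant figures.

Volume: 655 m³ = 655,000 L.
Alkalinity to add: (95 − 54) = 41 mg/L as CaCO₃ × 655,000 L = 26,860 g as CaCO₃.
Equivalents: 26,860 g ÷ 50 g/eq = 537.1 eq.
Each mole of Na₂CO₃ supplies 2 eq, so 537.1 / 2 = 268.6 mol.
Mass: 268.6 mol × 106 g/mol = 28,470 g.

28.5 kg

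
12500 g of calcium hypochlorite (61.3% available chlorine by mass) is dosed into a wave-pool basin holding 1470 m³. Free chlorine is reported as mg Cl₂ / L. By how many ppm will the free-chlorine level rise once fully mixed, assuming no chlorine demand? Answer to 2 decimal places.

5.21 ppm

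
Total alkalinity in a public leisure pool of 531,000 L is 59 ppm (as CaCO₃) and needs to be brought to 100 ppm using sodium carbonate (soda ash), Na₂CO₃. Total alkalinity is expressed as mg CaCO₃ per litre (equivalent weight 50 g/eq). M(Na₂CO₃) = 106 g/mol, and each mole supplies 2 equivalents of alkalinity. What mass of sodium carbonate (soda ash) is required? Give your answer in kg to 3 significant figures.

Alkalinity to add: (100 − 59) = 41 mg/L as CaCO₃ × 531,000 L = 21,770 g as CaCO₃.
Equivalents: 21,770 g ÷ 50 g/eq = 435.4 eq.
Each mole of Na₂CO₃ supplies 2 eq, so 435.4 / 2 = 217.7 mol.
Mass: 217.7 mol × 106 g/mol = 23,080 g.

23.1 kg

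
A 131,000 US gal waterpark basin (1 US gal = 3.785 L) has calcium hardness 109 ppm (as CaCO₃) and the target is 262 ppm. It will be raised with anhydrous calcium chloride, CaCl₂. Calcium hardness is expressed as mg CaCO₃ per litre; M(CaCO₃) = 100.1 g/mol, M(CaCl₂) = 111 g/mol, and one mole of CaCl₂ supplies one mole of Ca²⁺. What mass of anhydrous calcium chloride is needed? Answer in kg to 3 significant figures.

Volume: 131,000 US gal × 3.785 L/gal = 495,835 L.
Hardness to add: (262 − 109) = 153 mg/L as CaCO₃ × 495,835 L = 75,860 g as CaCO₃.
Moles of Ca²⁺ (1 mol Ca²⁺ ≡ 1 mol CaCO₃): 75,860 / 100.1 g/mol = 757.9 mol.
Mass of CaCl₂: 757.9 × 111 = 84,120 g.

84.1 kg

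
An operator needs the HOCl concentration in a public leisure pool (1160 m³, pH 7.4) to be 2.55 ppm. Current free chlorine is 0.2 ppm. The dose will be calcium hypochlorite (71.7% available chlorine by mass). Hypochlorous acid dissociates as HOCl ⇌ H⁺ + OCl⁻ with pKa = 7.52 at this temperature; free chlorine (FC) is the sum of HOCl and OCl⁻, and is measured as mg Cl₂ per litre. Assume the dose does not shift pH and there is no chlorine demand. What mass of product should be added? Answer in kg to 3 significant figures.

6.93 kg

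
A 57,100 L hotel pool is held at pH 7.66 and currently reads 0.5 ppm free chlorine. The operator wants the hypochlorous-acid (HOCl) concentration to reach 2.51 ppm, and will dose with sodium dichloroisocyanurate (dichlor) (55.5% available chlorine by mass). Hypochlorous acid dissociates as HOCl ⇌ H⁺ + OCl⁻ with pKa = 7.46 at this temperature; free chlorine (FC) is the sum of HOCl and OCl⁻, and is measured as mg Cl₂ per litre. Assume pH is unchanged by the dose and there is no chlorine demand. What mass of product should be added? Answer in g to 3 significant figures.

[OCl⁻]/[HOCl] = 10^(pH − pKa) = 10^(7.66 − 7.46) = 1.585; fraction as HOCl = 1/(1 + 1.585) = 0.3869.
Free chlorine required for 2.51 ppm HOCl: 2.51 / 0.3869 = 6.488 ppm.
FC to add: 6.488 − 0.5 = 5.988 mg/L as Cl₂.
Cl₂ equivalent: 5.988 mg/L × 57,100 L = 341.9 g.
Product at 55.5% available Cl: 341.9 / 0.555 = 616.1 g.

616 g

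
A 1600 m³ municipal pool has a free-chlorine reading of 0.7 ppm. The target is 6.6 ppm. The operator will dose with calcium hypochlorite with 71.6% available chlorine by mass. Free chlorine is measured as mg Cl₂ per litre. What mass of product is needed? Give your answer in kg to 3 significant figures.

Volume: 1600 m³ = 1,600,000 L.
Chlorine deficit: 6.6 − 0.7 = 5.9 ppm = 5.9 mg/L as Cl₂.
Cl₂ equivalent needed: 5.9 mg/L × 1,600,000 L = 9,440,000 mg = 9440 g.
Product at 71.6% available chlorine: 9440 / 0.716 = 13,180 g.

13.2 kg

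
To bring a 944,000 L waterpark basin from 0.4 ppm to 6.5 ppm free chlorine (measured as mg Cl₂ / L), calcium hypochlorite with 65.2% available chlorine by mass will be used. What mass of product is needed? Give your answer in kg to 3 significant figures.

Chlorine deficit: 6.5 − 0.4 = 6.1 ppm = 6.1 mg/L as Cl₂.
Cl₂ equivalent needed: 6.1 mg/L × 944,000 L = 5,758,000 mg = 5758 g.
Product at 65.2% available chlorine: 5758 / 0.652 = 8832 g.

8.83 kg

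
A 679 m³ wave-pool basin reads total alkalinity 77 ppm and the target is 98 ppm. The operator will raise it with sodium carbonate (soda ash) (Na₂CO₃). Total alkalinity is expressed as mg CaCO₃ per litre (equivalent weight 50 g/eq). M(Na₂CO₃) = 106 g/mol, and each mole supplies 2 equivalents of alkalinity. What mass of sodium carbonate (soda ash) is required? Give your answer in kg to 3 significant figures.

15.1 kg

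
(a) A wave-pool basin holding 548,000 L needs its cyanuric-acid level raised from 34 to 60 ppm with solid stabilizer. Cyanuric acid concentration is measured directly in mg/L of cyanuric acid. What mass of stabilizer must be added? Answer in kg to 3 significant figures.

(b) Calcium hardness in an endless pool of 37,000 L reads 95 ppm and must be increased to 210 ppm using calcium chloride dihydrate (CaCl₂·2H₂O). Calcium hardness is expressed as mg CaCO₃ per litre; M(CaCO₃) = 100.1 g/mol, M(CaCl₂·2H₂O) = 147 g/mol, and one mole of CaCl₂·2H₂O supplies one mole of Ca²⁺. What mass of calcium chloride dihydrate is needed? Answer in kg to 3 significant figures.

(a) 14.2 kg; (b) 6.25 kg

(a) CYA to add: (60 − 34) = 26 mg/L × 548,000 L = 14,250 g cyanuric acid.

(b) Hardness to add: (210 − 95) = 115 mg/L as CaCO₃ × 37,000 L = 4255 g as CaCO₃.
(b) Moles of Ca²⁺ (1 mol Ca²⁺ ≡ 1 mol CaCO₃): 4255 / 100.1 g/mol = 42.51 mol.
(b) Mass of CaCl₂·2H₂O: 42.51 × 147 = 6249 g.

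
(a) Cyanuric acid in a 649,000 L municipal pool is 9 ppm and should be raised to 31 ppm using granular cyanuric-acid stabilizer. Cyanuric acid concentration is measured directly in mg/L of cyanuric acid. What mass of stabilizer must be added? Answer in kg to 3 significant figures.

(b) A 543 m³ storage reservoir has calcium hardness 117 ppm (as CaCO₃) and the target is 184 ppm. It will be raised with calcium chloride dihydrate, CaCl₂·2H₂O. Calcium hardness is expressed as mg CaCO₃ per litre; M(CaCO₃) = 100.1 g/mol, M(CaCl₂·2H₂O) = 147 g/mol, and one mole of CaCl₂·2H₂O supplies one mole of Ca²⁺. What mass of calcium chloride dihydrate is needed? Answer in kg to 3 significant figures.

(a) CYA to add: (31 − 9) = 22 mg/L × 649,000 L = 14,280 g cyanuric acid.

(b) Volume: 543 m³ = 543,000 L.
(b) Hardness to add: (184 − 117) = 67 mg/L as CaCO₃ × 543,000 L = 36,380 g as CaCO₃.
(b) Moles of Ca²⁺ (1 mol Ca²⁺ ≡ 1 mol CaCO₃): 36,380 / 100.1 g/mol = 363.4 mol.
(b) Mass of CaCl₂·2H₂O: 363.4 × 147 = 53,430 g.

(a) 14.3 kg; (b) 53.4 kg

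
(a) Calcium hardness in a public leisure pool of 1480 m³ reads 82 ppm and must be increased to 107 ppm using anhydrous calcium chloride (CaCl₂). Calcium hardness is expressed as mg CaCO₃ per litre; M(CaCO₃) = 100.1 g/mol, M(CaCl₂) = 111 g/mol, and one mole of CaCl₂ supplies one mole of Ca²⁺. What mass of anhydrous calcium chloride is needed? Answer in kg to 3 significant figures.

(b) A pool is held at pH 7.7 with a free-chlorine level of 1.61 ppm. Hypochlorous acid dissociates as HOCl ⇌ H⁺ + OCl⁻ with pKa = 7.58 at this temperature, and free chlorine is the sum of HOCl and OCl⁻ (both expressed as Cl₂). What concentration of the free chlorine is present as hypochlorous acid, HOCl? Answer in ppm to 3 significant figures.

(a) Volume: 1480 m³ = 1,480,000 L.
(a) Hardness to add: (107 − 82) = 25 mg/L as CaCO₃ × 1,480,000 L = 37,000 g as CaCO₃.
(a) Moles of Ca²⁺ (1 mol Ca²⁺ ≡ 1 mol CaCO₃): 37,000 / 100.1 g/mol = 369.6 mol.
(a) Mass of CaCl₂: 369.6 × 111 = 41,030 g.

(b) [OCl⁻]/[HOCl] = 10^(pH − pKa) = 10^(7.7 − 7.58) = 10^0.12 = 1.318.
(b) Fraction as HOCl = 1 / (1 + 1.318) = 0.4314.
(b) HOCl = 0.4314 × 1.61 ppm = 0.6945 ppm.

(a) 41.0 kg; (b) 0.694 ppm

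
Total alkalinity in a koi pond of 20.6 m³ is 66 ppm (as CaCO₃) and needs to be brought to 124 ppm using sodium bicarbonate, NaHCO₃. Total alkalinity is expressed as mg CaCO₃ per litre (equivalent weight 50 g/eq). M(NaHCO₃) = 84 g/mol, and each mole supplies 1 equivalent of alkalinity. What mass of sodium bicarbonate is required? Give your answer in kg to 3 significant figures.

Volume: 20.6 m³ = 20,600 L.
Alkalinity to add: (124 − 66) = 58 mg/L as CaCO₃ × 20,600 L = 1195 g as CaCO₃.
Equivalents: 1195 g ÷ 50 g/eq = 23.9 eq.
NaHCO₃ supplies 1 eq per mole → 23.9 mol.
Mass: 23.9 mol × 84 g/mol = 2007 g.

2.01 kg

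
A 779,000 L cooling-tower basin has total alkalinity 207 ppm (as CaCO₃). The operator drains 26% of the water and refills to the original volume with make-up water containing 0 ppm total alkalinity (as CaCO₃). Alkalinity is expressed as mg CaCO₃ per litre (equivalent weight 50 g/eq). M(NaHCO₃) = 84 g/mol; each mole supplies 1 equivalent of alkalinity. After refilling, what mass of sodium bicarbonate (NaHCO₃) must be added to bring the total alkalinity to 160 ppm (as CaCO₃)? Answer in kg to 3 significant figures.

8.93 kg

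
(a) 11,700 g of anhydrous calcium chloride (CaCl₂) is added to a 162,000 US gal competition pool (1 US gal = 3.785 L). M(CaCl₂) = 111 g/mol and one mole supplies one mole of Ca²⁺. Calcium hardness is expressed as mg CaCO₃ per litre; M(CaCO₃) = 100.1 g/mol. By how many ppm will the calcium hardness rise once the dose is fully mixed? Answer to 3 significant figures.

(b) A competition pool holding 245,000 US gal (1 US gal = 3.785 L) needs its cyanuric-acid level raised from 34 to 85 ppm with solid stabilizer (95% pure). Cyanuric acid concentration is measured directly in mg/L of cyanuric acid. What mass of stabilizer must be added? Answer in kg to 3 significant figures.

(a) Volume: 162,000 US gal × 3.785 L/gal = 613,170 L.
(a) Moles of Ca²⁺: 11,700 g ÷ 111 g/mol = 105.4 mol.
(a) As CaCO₃: 105.4 mol × 100.1 g/mol = 10,550 g.
(a) Rise: 10,550 g / 613,170 L × 1000 = 17.21 mg/L.

(b) Volume: 245,000 US gal × 3.785 L/gal = 927,325 L.
(b) CYA to add: (85 − 34) = 51 mg/L × 927,325 L = 47,290 g cyanuric acid.
(b) At 95% purity: 47,290 / 0.95 = 49,780 g product.

(a) 17.2 ppm; (b) 49.8 kg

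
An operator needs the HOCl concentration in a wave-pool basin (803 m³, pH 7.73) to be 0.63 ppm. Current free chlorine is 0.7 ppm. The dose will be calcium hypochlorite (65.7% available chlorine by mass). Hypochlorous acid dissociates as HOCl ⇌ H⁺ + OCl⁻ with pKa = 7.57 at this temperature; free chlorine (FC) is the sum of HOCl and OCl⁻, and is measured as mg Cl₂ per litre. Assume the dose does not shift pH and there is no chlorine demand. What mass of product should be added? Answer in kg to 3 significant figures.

1.03 kg

Volume: 803 m³ = 803,000 L.
[OCl⁻]/[HOCl] = 10^(pH − pKa) = 10^(7.73 − 7.57) = 1.445; fraction as HOCl = 1/(1 + 1.445) = 0.4089.
Free chlorine required for 0.63 ppm HOCl: 0.63 / 0.4089 = 1.541 ppm.
FC to add: 1.541 − 0.7 = 0.8406 mg/L as Cl₂.
Cl₂ equivalent: 0.8406 mg/L × 803,000 L = 675 g.
Product at 65.7% available Cl: 675 / 0.657 = 1027 g.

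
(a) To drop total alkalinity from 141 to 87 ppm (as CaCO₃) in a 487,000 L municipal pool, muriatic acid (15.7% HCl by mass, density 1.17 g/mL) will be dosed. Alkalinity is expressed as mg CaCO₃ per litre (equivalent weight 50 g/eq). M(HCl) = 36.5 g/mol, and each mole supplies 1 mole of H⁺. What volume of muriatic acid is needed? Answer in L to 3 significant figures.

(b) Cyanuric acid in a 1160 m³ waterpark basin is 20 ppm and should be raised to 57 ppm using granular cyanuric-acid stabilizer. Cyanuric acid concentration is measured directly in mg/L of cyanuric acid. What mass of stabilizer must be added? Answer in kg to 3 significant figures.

(a) Alkalinity to neutralize: (141 − 87) = 54 mg/L as CaCO₃ × 487,000 L = 26,300 g as CaCO₃.
(a) Equivalents of H⁺ required: 26,300 ÷ 50 g/eq = 526 eq = 526 mol HCl.
(a) Mass of HCl: 526 × 36.5 = 19,200 g.
(a) Mass of 15.7% solution: 19,200 / 0.157 = 122,300 g.
(a) Volume: 122,300 g ÷ 1.17 g/mL = 104,500 mL.

(b) Volume: 1160 m³ = 1,160,000 L.
(b) CYA to add: (57 − 20) = 37 mg/L × 1,160,000 L = 42,920 g cyanuric acid.

(a) 105 L; (b) 42.9 kg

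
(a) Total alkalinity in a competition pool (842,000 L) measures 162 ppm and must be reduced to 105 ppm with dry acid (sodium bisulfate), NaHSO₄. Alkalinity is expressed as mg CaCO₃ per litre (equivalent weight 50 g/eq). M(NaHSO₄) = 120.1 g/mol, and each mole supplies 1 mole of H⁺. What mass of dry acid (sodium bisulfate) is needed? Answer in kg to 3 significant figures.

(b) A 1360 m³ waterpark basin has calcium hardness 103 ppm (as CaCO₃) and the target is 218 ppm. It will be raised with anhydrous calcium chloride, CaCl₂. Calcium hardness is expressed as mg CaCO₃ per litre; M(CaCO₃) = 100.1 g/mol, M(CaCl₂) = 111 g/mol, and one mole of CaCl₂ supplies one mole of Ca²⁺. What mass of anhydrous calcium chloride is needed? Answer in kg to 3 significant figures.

(a) Alkalinity to neutralize: (162 − 105) = 57 mg/L as CaCO₃ × 842,000 L = 47,990 g as CaCO₃.
(a) Equivalents of H⁺ required: 47,990 ÷ 50 g/eq = 959.9 eq = 959.9 mol NaHSO₄.
(a) Mass of NaHSO₄: 959.9 × 120.1 = 115,300 g.

(b) Volume: 1360 m³ = 1,360,000 L.
(b) Hardness to add: (218 − 103) = 115 mg/L as CaCO₃ × 1,360,000 L = 156,400 g as CaCO₃.
(b) Moles of Ca²⁺ (1 mol Ca²⁺ ≡ 1 mol CaCO₃): 156,400 / 100.1 g/mol = 1562 mol.
(b) Mass of CaCl₂: 1562 × 111 = 173,400 g.

(a) 115 kg; (b) 173 kg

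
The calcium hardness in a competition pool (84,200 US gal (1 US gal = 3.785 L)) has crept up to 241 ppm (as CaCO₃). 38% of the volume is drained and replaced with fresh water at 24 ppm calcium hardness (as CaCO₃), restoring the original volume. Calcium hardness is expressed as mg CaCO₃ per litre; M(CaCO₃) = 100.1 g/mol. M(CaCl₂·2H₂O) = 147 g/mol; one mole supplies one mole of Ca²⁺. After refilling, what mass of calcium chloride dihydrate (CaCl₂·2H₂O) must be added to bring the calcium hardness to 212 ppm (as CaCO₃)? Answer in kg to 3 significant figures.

Volume: 84,200 US gal × 3.785 L/gal = 318,697 L.
After draining 38% and refilling: 241 × 0.62 + 24 × 0.38 = 158.54 ppm.
Deficit to target: 212 − 158.54 = 53.46 mg/L.
As CaCO₃: 53.46 mg/L × 318,697 L = 17,040 g; ÷ 100.1 = 170.2 mol Ca²⁺.
Mass: 170.2 × 147 = 25,020 g.

25.0 kg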